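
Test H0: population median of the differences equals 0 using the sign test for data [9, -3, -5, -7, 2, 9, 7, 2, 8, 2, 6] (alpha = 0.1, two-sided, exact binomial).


Step 1: Discard zero differences. Original n = 11; n_eff = number of nonzero differences = 11.
Nonzero differences (with sign): +9, -3, -5, -7, +2, +9, +7, +2, +8, +2, +6
Step 2: Count signs: positive = 8, negative = 3.
Step 3: Under H0: P(positive) = 0.5, so the number of positives S ~ Bin(11, 0.5).
Step 4: Two-sided exact p-value = sum of Bin(11,0.5) probabilities at or below the observed probability = 0.226562.
Step 5: alpha = 0.1. fail to reject H0.

n_eff = 11, pos = 8, neg = 3, p = 0.226562, fail to reject H0.


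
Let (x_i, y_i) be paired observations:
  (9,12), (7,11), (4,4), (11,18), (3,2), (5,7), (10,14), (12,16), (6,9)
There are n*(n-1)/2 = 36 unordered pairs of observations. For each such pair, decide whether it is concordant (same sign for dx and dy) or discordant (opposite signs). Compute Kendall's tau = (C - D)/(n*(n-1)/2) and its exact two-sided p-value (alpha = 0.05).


Step 1: Enumerate the 36 unordered pairs (i,j) with i<j and classify each by sign(x_j-x_i) * sign(y_j-y_i).
  (1,2):dx=-2,dy=-1->C; (1,3):dx=-5,dy=-8->C; (1,4):dx=+2,dy=+6->C; (1,5):dx=-6,dy=-10->C
  (1,6):dx=-4,dy=-5->C; (1,7):dx=+1,dy=+2->C; (1,8):dx=+3,dy=+4->C; (1,9):dx=-3,dy=-3->C
  (2,3):dx=-3,dy=-7->C; (2,4):dx=+4,dy=+7->C; (2,5):dx=-4,dy=-9->C; (2,6):dx=-2,dy=-4->C
  (2,7):dx=+3,dy=+3->C; (2,8):dx=+5,dy=+5->C; (2,9):dx=-1,dy=-2->C; (3,4):dx=+7,dy=+14->C
  (3,5):dx=-1,dy=-2->C; (3,6):dx=+1,dy=+3->C; (3,7):dx=+6,dy=+10->C; (3,8):dx=+8,dy=+12->C
  (3,9):dx=+2,dy=+5->C; (4,5):dx=-8,dy=-16->C; (4,6):dx=-6,dy=-11->C; (4,7):dx=-1,dy=-4->C
  (4,8):dx=+1,dy=-2->D; (4,9):dx=-5,dy=-9->C; (5,6):dx=+2,dy=+5->C; (5,7):dx=+7,dy=+12->C
  (5,8):dx=+9,dy=+14->C; (5,9):dx=+3,dy=+7->C; (6,7):dx=+5,dy=+7->C; (6,8):dx=+7,dy=+9->C
  (6,9):dx=+1,dy=+2->C; (7,8):dx=+2,dy=+2->C; (7,9):dx=-4,dy=-5->C; (8,9):dx=-6,dy=-7->C
Step 2: C = 35, D = 1, total pairs = 36.
Step 3: tau = (C - D)/(n(n-1)/2) = (35 - 1)/36 = 0.944444.
Step 4: Exact two-sided p-value (enumerate n! = 362880 permutations of y under H0): p = 0.000050.
Step 5: alpha = 0.05. reject H0.

tau_b = 0.9444 (C=35, D=1), p = 0.000050, reject H0.


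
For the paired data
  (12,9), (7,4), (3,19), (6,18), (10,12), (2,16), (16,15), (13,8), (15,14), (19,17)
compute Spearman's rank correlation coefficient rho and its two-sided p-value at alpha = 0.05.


Step 1: Rank x and y separately (midranks; no ties here).
rank(x): 12->6, 7->4, 3->2, 6->3, 10->5, 2->1, 16->9, 13->7, 15->8, 19->10
rank(y): 9->3, 4->1, 19->10, 18->9, 12->4, 16->7, 15->6, 8->2, 14->5, 17->8
Step 2: d_i = R_x(i) - R_y(i); compute d_i^2.
  (6-3)^2=9, (4-1)^2=9, (2-10)^2=64, (3-9)^2=36, (5-4)^2=1, (1-7)^2=36, (9-6)^2=9, (7-2)^2=25, (8-5)^2=9, (10-8)^2=4
sum(d^2) = 202.
Step 3: rho = 1 - 6*202 / (10*(10^2 - 1)) = 1 - 1212/990 = -0.224242.
Step 4: Under H0, t = rho * sqrt((n-2)/(1-rho^2)) = -0.6508 ~ t(8).
Step 5: Two-sided p-value from the t-distribution with 8 df = 0.533401.
Step 6: alpha = 0.05. fail to reject H0.

rho = -0.2242, p = 0.533401, fail to reject H0 at alpha = 0.05.


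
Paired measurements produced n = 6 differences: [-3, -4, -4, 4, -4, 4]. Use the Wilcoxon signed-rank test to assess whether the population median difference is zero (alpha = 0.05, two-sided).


Step 1: Drop any zero differences (none here) and take |d_i|.
|d| = [3, 4, 4, 4, 4, 4]
Step 2: Midrank |d_i| (ties get averaged ranks).
ranks: |3|->1, |4|->4, |4|->4, |4|->4, |4|->4, |4|->4
Step 3: Attach original signs; sum ranks with positive sign and with negative sign.
W+ = 4 + 4 = 8
W- = 1 + 4 + 4 + 4 = 13
(Check: W+ + W- = 21 should equal n(n+1)/2 = 21.)
Step 4: Test statistic W = min(W+, W-) = 8.
Step 5: Ties in |d|, so use the tie-corrected normal approximation.
        E[W] = n(n+1)/4 = 6*7/4 = 10.5.
        Tie groups: |d|=4 (t=5); sum(t^3 - t) = 120.
        Var[W] = n(n+1)(2n+1)/24 - sum(t^3-t)/48 = 546/24 - 120/48 = 20.25.
        z = (W - E[W]) / sqrt(Var[W]) = (8 - 10.5) / 4.5000 = -0.5556.
        Two-sided p = 2*Phi(z) = 0.578515.
Step 6: alpha = 0.05. fail to reject H0.

W+ = 8, W- = 13, W = min = 8, p = 0.578515, fail to reject H0.


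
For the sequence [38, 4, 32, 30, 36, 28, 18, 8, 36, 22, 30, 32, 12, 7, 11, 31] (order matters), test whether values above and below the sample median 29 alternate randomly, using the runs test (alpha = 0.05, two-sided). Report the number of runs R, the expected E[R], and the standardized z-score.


Step 1: Compute median = 29; label A = above, B = below.
Labels in order: ABAAABBBABAABBBA  (n_A = 8, n_B = 8)
Step 2: Count runs R = 9.
Step 3: Under H0 (random ordering), E[R] = 2*n_A*n_B/(n_A+n_B) + 1 = 2*8*8/16 + 1 = 9.0000.
        Var[R] = 2*n_A*n_B*(2*n_A*n_B - n_A - n_B) / ((n_A+n_B)^2 * (n_A+n_B-1)) = 14336/3840 = 3.7333.
        SD[R] = 1.9322.
Step 4: R = E[R], so z = 0 with no continuity correction.
Step 5: Two-sided p-value via normal approximation = 2*(1 - Phi(|z|)) = 1.000000.
Step 6: alpha = 0.05. fail to reject H0.

R = 9, z = 0.0000, p = 1.000000, fail to reject H0.


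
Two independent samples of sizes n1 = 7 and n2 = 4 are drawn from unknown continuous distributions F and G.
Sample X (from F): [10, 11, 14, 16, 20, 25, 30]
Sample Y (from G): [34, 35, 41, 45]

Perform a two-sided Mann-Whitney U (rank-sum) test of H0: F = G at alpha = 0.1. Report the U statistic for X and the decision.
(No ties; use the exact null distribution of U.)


Step 1: Combine and sort all 11 observations; assign midranks.
sorted (value, group): (10,X), (11,X), (14,X), (16,X), (20,X), (25,X), (30,X), (34,Y), (35,Y), (41,Y), (45,Y)
ranks: 10->1, 11->2, 14->3, 16->4, 20->5, 25->6, 30->7, 34->8, 35->9, 41->10, 45->11
Step 2: Rank sum for X: R1 = 1 + 2 + 3 + 4 + 5 + 6 + 7 = 28.
Step 3: U_X = R1 - n1(n1+1)/2 = 28 - 7*8/2 = 28 - 28 = 0.
       U_Y = n1*n2 - U_X = 28 - 0 = 28.
Step 4: No ties, so the exact null distribution of U (based on enumerating the C(11,7) = 330 equally likely rank assignments) gives the two-sided p-value.
Step 5: p-value = 0.006061; compare to alpha = 0.1. reject H0.

U_X = 0, p = 0.006061, reject H0 at alpha = 0.1.


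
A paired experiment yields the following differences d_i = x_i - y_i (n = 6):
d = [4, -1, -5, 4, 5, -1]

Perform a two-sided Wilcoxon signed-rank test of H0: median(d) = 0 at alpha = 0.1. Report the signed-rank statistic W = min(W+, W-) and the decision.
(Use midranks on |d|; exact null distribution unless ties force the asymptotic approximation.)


Step 1: Drop any zero differences (none here) and take |d_i|.
|d| = [4, 1, 5, 4, 5, 1]
Step 2: Midrank |d_i| (ties get averaged ranks).
ranks: |4|->3.5, |1|->1.5, |5|->5.5, |4|->3.5, |5|->5.5, |1|->1.5
Step 3: Attach original signs; sum ranks with positive sign and with negative sign.
W+ = 3.5 + 3.5 + 5.5 = 12.5
W- = 1.5 + 5.5 + 1.5 = 8.5
(Check: W+ + W- = 21 should equal n(n+1)/2 = 21.)
Step 4: Test statistic W = min(W+, W-) = 8.5.
Step 5: Ties in |d|, so use the tie-corrected normal approximation.
        E[W] = n(n+1)/4 = 6*7/4 = 10.5.
        Tie groups: |d|=1 (t=2), |d|=4 (t=2), |d|=5 (t=2); sum(t^3 - t) = 18.
        Var[W] = n(n+1)(2n+1)/24 - sum(t^3-t)/48 = 546/24 - 18/48 = 22.375.
        z = (W - E[W]) / sqrt(Var[W]) = (8.5 - 10.5) / 4.7302 = -0.4228.
        Two-sided p = 2*Phi(z) = 0.672432.
Step 6: alpha = 0.1. fail to reject H0.

W+ = 12.5, W- = 8.5, W = min = 8.5, p = 0.672432, fail to reject H0.


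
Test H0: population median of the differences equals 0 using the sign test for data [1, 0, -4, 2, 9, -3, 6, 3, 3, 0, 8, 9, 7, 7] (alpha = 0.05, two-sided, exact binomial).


Step 1: Discard zero differences. Original n = 14; n_eff = number of nonzero differences = 12.
Nonzero differences (with sign): +1, -4, +2, +9, -3, +6, +3, +3, +8, +9, +7, +7
Step 2: Count signs: positive = 10, negative = 2.
Step 3: Under H0: P(positive) = 0.5, so the number of positives S ~ Bin(12, 0.5).
Step 4: Two-sided exact p-value = sum of Bin(12,0.5) probabilities at or below the observed probability = 0.038574.
Step 5: alpha = 0.05. reject H0.

n_eff = 12, pos = 10, neg = 2, p = 0.038574, reject H0.


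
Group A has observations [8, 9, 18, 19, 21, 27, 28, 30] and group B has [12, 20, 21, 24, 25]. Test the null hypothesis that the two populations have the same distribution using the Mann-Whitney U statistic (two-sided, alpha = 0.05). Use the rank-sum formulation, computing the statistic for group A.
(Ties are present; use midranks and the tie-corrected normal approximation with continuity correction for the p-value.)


Step 1: Combine and sort all 13 observations; assign midranks.
sorted (value, group): (8,X), (9,X), (12,Y), (18,X), (19,X), (20,Y), (21,X), (21,Y), (24,Y), (25,Y), (27,X), (28,X), (30,X)
ranks: 8->1, 9->2, 12->3, 18->4, 19->5, 20->6, 21->7.5, 21->7.5, 24->9, 25->10, 27->11, 28->12, 30->13
Step 2: Rank sum for X: R1 = 1 + 2 + 4 + 5 + 7.5 + 11 + 12 + 13 = 55.5.
Step 3: U_X = R1 - n1(n1+1)/2 = 55.5 - 8*9/2 = 55.5 - 36 = 19.5.
       U_Y = n1*n2 - U_X = 40 - 19.5 = 20.5.
Step 4: Ties are present, so use the tie-corrected normal approximation (with continuity correction) for the p-value.
Step 5: p-value = 1.000000; compare to alpha = 0.05. fail to reject H0.

U_X = 19.5, p = 1.000000, fail to reject H0 at alpha = 0.05.


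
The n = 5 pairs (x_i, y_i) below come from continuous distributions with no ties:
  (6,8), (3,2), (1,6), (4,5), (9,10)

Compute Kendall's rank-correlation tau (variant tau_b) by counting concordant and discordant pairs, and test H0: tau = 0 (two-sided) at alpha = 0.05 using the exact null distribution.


Step 1: Enumerate the 10 unordered pairs (i,j) with i<j and classify each by sign(x_j-x_i) * sign(y_j-y_i).
  (1,2):dx=-3,dy=-6->C; (1,3):dx=-5,dy=-2->C; (1,4):dx=-2,dy=-3->C; (1,5):dx=+3,dy=+2->C
  (2,3):dx=-2,dy=+4->D; (2,4):dx=+1,dy=+3->C; (2,5):dx=+6,dy=+8->C; (3,4):dx=+3,dy=-1->D
  (3,5):dx=+8,dy=+4->C; (4,5):dx=+5,dy=+5->C
Step 2: C = 8, D = 2, total pairs = 10.
Step 3: tau = (C - D)/(n(n-1)/2) = (8 - 2)/10 = 0.600000.
Step 4: Exact two-sided p-value (enumerate n! = 120 permutations of y under H0): p = 0.233333.
Step 5: alpha = 0.05. fail to reject H0.

tau_b = 0.6000 (C=8, D=2), p = 0.233333, fail to reject H0.


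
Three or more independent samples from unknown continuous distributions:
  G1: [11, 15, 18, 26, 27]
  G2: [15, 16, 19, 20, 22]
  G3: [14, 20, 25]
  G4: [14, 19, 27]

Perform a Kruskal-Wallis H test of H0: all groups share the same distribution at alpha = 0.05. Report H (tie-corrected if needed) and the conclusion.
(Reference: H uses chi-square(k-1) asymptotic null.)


Step 1: Combine all N = 16 observations and assign midranks.
sorted (value, group, rank): (11,G1,1), (14,G3,2.5), (14,G4,2.5), (15,G1,4.5), (15,G2,4.5), (16,G2,6), (18,G1,7), (19,G2,8.5), (19,G4,8.5), (20,G2,10.5), (20,G3,10.5), (22,G2,12), (25,G3,13), (26,G1,14), (27,G1,15.5), (27,G4,15.5)
Step 2: Sum ranks within each group.
R_1 = 42 (n_1 = 5)
R_2 = 41.5 (n_2 = 5)
R_3 = 26 (n_3 = 3)
R_4 = 26.5 (n_4 = 3)
Step 3: H = 12/(N(N+1)) * sum(R_i^2/n_i) - 3(N+1)
     = 12/(16*17) * (42^2/5 + 41.5^2/5 + 26^2/3 + 26.5^2/3) - 3*17
     = 0.044118 * 1156.67 - 51
     = 0.029412.
Step 4: Ties present; correction factor C = 1 - 30/(16^3 - 16) = 0.992647. Corrected H = 0.029412 / 0.992647 = 0.029630.
Step 5: Under H0, H ~ chi^2(3); p-value = 0.998656.
Step 6: alpha = 0.05. fail to reject H0.

H = 0.0296, df = 3, p = 0.998656, fail to reject H0.


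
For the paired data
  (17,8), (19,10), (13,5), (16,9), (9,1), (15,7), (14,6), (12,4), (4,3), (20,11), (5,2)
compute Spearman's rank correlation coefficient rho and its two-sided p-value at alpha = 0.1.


Step 1: Rank x and y separately (midranks; no ties here).
rank(x): 17->9, 19->10, 13->5, 16->8, 9->3, 15->7, 14->6, 12->4, 4->1, 20->11, 5->2
rank(y): 8->8, 10->10, 5->5, 9->9, 1->1, 7->7, 6->6, 4->4, 3->3, 11->11, 2->2
Step 2: d_i = R_x(i) - R_y(i); compute d_i^2.
  (9-8)^2=1, (10-10)^2=0, (5-5)^2=0, (8-9)^2=1, (3-1)^2=4, (7-7)^2=0, (6-6)^2=0, (4-4)^2=0, (1-3)^2=4, (11-11)^2=0, (2-2)^2=0
sum(d^2) = 10.
Step 3: rho = 1 - 6*10 / (11*(11^2 - 1)) = 1 - 60/1320 = 0.954545.
Step 4: Under H0, t = rho * sqrt((n-2)/(1-rho^2)) = 9.6074 ~ t(9).
Step 5: Two-sided p-value from the t-distribution with 9 df = 0.000005.
Step 6: alpha = 0.1. reject H0.

rho = 0.9545, p = 0.000005, reject H0 at alpha = 0.1.


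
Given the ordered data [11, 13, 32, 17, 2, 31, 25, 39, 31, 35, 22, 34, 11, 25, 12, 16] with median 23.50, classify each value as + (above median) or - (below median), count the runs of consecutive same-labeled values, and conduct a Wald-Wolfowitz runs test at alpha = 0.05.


Step 1: Compute median = 23.50; label A = above, B = below.
Labels in order: BBABBAAAAABABABB  (n_A = 8, n_B = 8)
Step 2: Count runs R = 9.
Step 3: Under H0 (random ordering), E[R] = 2*n_A*n_B/(n_A+n_B) + 1 = 2*8*8/16 + 1 = 9.0000.
        Var[R] = 2*n_A*n_B*(2*n_A*n_B - n_A - n_B) / ((n_A+n_B)^2 * (n_A+n_B-1)) = 14336/3840 = 3.7333.
        SD[R] = 1.9322.
Step 4: R = E[R], so z = 0 with no continuity correction.
Step 5: Two-sided p-value via normal approximation = 2*(1 - Phi(|z|)) = 1.000000.
Step 6: alpha = 0.05. fail to reject H0.

R = 9, z = 0.0000, p = 1.000000, fail to reject H0.


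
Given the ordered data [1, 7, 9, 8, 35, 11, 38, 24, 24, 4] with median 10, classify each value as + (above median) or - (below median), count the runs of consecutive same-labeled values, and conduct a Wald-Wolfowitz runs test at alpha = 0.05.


Step 1: Compute median = 10; label A = above, B = below.
Labels in order: BBBBAAAAAB  (n_A = 5, n_B = 5)
Step 2: Count runs R = 3.
Step 3: Under H0 (random ordering), E[R] = 2*n_A*n_B/(n_A+n_B) + 1 = 2*5*5/10 + 1 = 6.0000.
        Var[R] = 2*n_A*n_B*(2*n_A*n_B - n_A - n_B) / ((n_A+n_B)^2 * (n_A+n_B-1)) = 2000/900 = 2.2222.
        SD[R] = 1.4907.
Step 4: Continuity-corrected z = (R + 0.5 - E[R]) / SD[R] = (3 + 0.5 - 6.0000) / 1.4907 = -1.6771.
Step 5: Two-sided p-value via normal approximation = 2*(1 - Phi(|z|)) = 0.093533.
Step 6: alpha = 0.05. fail to reject H0.

R = 3, z = -1.6771, p = 0.093533, fail to reject H0.


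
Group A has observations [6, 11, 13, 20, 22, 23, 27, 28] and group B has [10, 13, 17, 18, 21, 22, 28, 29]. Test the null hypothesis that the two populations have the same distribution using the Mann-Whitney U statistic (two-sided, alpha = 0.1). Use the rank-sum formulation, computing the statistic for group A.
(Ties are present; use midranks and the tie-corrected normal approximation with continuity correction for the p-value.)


Step 1: Combine and sort all 16 observations; assign midranks.
sorted (value, group): (6,X), (10,Y), (11,X), (13,X), (13,Y), (17,Y), (18,Y), (20,X), (21,Y), (22,X), (22,Y), (23,X), (27,X), (28,X), (28,Y), (29,Y)
ranks: 6->1, 10->2, 11->3, 13->4.5, 13->4.5, 17->6, 18->7, 20->8, 21->9, 22->10.5, 22->10.5, 23->12, 27->13, 28->14.5, 28->14.5, 29->16
Step 2: Rank sum for X: R1 = 1 + 3 + 4.5 + 8 + 10.5 + 12 + 13 + 14.5 = 66.5.
Step 3: U_X = R1 - n1(n1+1)/2 = 66.5 - 8*9/2 = 66.5 - 36 = 30.5.
       U_Y = n1*n2 - U_X = 64 - 30.5 = 33.5.
Step 4: Ties are present, so use the tie-corrected normal approximation (with continuity correction) for the p-value.
Step 5: p-value = 0.916175; compare to alpha = 0.1. fail to reject H0.

U_X = 30.5, p = 0.916175, fail to reject H0 at alpha = 0.1.


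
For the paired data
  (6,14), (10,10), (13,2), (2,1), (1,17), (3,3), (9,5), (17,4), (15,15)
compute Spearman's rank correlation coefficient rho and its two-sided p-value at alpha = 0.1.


Step 1: Rank x and y separately (midranks; no ties here).
rank(x): 6->4, 10->6, 13->7, 2->2, 1->1, 3->3, 9->5, 17->9, 15->8
rank(y): 14->7, 10->6, 2->2, 1->1, 17->9, 3->3, 5->5, 4->4, 15->8
Step 2: d_i = R_x(i) - R_y(i); compute d_i^2.
  (4-7)^2=9, (6-6)^2=0, (7-2)^2=25, (2-1)^2=1, (1-9)^2=64, (3-3)^2=0, (5-5)^2=0, (9-4)^2=25, (8-8)^2=0
sum(d^2) = 124.
Step 3: rho = 1 - 6*124 / (9*(9^2 - 1)) = 1 - 744/720 = -0.033333.
Step 4: Under H0, t = rho * sqrt((n-2)/(1-rho^2)) = -0.0882 ~ t(7).
Step 5: Two-sided p-value from the t-distribution with 7 df = 0.932157.
Step 6: alpha = 0.1. fail to reject H0.

rho = -0.0333, p = 0.932157, fail to reject H0 at alpha = 0.1.


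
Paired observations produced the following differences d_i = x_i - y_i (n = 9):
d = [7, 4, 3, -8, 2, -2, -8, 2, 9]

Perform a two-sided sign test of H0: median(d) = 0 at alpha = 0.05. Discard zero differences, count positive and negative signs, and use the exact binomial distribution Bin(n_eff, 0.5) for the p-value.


Step 1: Discard zero differences. Original n = 9; n_eff = number of nonzero differences = 9.
Nonzero differences (with sign): +7, +4, +3, -8, +2, -2, -8, +2, +9
Step 2: Count signs: positive = 6, negative = 3.
Step 3: Under H0: P(positive) = 0.5, so the number of positives S ~ Bin(9, 0.5).
Step 4: Two-sided exact p-value = sum of Bin(9,0.5) probabilities at or below the observed probability = 0.507812.
Step 5: alpha = 0.05. fail to reject H0.

n_eff = 9, pos = 6, neg = 3, p = 0.507812, fail to reject H0.


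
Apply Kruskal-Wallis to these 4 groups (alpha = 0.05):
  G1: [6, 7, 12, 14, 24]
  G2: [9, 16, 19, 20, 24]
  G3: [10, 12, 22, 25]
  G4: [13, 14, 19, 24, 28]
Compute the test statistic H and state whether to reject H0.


Step 1: Combine all N = 19 observations and assign midranks.
sorted (value, group, rank): (6,G1,1), (7,G1,2), (9,G2,3), (10,G3,4), (12,G1,5.5), (12,G3,5.5), (13,G4,7), (14,G1,8.5), (14,G4,8.5), (16,G2,10), (19,G2,11.5), (19,G4,11.5), (20,G2,13), (22,G3,14), (24,G1,16), (24,G2,16), (24,G4,16), (25,G3,18), (28,G4,19)
Step 2: Sum ranks within each group.
R_1 = 33 (n_1 = 5)
R_2 = 53.5 (n_2 = 5)
R_3 = 41.5 (n_3 = 4)
R_4 = 62 (n_4 = 5)
Step 3: H = 12/(N(N+1)) * sum(R_i^2/n_i) - 3(N+1)
     = 12/(19*20) * (33^2/5 + 53.5^2/5 + 41.5^2/4 + 62^2/5) - 3*20
     = 0.031579 * 1989.61 - 60
     = 2.829868.
Step 4: Ties present; correction factor C = 1 - 42/(19^3 - 19) = 0.993860. Corrected H = 2.829868 / 0.993860 = 2.847352.
Step 5: Under H0, H ~ chi^2(3); p-value = 0.415764.
Step 6: alpha = 0.05. fail to reject H0.

H = 2.8474, df = 3, p = 0.415764, fail to reject H0.


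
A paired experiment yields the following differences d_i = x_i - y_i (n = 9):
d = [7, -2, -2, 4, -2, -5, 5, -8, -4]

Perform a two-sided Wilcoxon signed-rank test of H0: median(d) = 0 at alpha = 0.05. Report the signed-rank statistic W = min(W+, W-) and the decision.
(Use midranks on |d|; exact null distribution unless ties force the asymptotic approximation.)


Step 1: Drop any zero differences (none here) and take |d_i|.
|d| = [7, 2, 2, 4, 2, 5, 5, 8, 4]
Step 2: Midrank |d_i| (ties get averaged ranks).
ranks: |7|->8, |2|->2, |2|->2, |4|->4.5, |2|->2, |5|->6.5, |5|->6.5, |8|->9, |4|->4.5
Step 3: Attach original signs; sum ranks with positive sign and with negative sign.
W+ = 8 + 4.5 + 6.5 = 19
W- = 2 + 2 + 2 + 6.5 + 9 + 4.5 = 26
(Check: W+ + W- = 45 should equal n(n+1)/2 = 45.)
Step 4: Test statistic W = min(W+, W-) = 19.
Step 5: Ties in |d|, so use the tie-corrected normal approximation.
        E[W] = n(n+1)/4 = 9*10/4 = 22.5.
        Tie groups: |d|=2 (t=3), |d|=4 (t=2), |d|=5 (t=2); sum(t^3 - t) = 36.
        Var[W] = n(n+1)(2n+1)/24 - sum(t^3-t)/48 = 1710/24 - 36/48 = 70.5.
        z = (W - E[W]) / sqrt(Var[W]) = (19 - 22.5) / 8.3964 = -0.4168.
        Two-sided p = 2*Phi(z) = 0.676793.
Step 6: alpha = 0.05. fail to reject H0.

W+ = 19, W- = 26, W = min = 19, p = 0.676793, fail to reject H0.


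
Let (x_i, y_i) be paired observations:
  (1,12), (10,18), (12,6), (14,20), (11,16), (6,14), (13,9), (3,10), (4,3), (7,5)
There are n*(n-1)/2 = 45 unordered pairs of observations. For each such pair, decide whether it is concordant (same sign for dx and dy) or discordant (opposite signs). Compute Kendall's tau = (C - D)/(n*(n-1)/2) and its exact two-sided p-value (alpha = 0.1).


Step 1: Enumerate the 45 unordered pairs (i,j) with i<j and classify each by sign(x_j-x_i) * sign(y_j-y_i).
  (1,2):dx=+9,dy=+6->C; (1,3):dx=+11,dy=-6->D; (1,4):dx=+13,dy=+8->C; (1,5):dx=+10,dy=+4->C
  (1,6):dx=+5,dy=+2->C; (1,7):dx=+12,dy=-3->D; (1,8):dx=+2,dy=-2->D; (1,9):dx=+3,dy=-9->D
  (1,10):dx=+6,dy=-7->D; (2,3):dx=+2,dy=-12->D; (2,4):dx=+4,dy=+2->C; (2,5):dx=+1,dy=-2->D
  (2,6):dx=-4,dy=-4->C; (2,7):dx=+3,dy=-9->D; (2,8):dx=-7,dy=-8->C; (2,9):dx=-6,dy=-15->C
  (2,10):dx=-3,dy=-13->C; (3,4):dx=+2,dy=+14->C; (3,5):dx=-1,dy=+10->D; (3,6):dx=-6,dy=+8->D
  (3,7):dx=+1,dy=+3->C; (3,8):dx=-9,dy=+4->D; (3,9):dx=-8,dy=-3->C; (3,10):dx=-5,dy=-1->C
  (4,5):dx=-3,dy=-4->C; (4,6):dx=-8,dy=-6->C; (4,7):dx=-1,dy=-11->C; (4,8):dx=-11,dy=-10->C
  (4,9):dx=-10,dy=-17->C; (4,10):dx=-7,dy=-15->C; (5,6):dx=-5,dy=-2->C; (5,7):dx=+2,dy=-7->D
  (5,8):dx=-8,dy=-6->C; (5,9):dx=-7,dy=-13->C; (5,10):dx=-4,dy=-11->C; (6,7):dx=+7,dy=-5->D
  (6,8):dx=-3,dy=-4->C; (6,9):dx=-2,dy=-11->C; (6,10):dx=+1,dy=-9->D; (7,8):dx=-10,dy=+1->D
  (7,9):dx=-9,dy=-6->C; (7,10):dx=-6,dy=-4->C; (8,9):dx=+1,dy=-7->D; (8,10):dx=+4,dy=-5->D
  (9,10):dx=+3,dy=+2->C
Step 2: C = 28, D = 17, total pairs = 45.
Step 3: tau = (C - D)/(n(n-1)/2) = (28 - 17)/45 = 0.244444.
Step 4: Exact two-sided p-value (enumerate n! = 3628800 permutations of y under H0): p = 0.380720.
Step 5: alpha = 0.1. fail to reject H0.

tau_b = 0.2444 (C=28, D=17), p = 0.380720, fail to reject H0.


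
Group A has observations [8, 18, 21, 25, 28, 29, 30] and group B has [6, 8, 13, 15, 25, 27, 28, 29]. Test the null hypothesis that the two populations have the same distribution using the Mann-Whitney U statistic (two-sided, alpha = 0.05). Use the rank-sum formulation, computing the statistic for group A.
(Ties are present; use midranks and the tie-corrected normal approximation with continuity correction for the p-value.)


Step 1: Combine and sort all 15 observations; assign midranks.
sorted (value, group): (6,Y), (8,X), (8,Y), (13,Y), (15,Y), (18,X), (21,X), (25,X), (25,Y), (27,Y), (28,X), (28,Y), (29,X), (29,Y), (30,X)
ranks: 6->1, 8->2.5, 8->2.5, 13->4, 15->5, 18->6, 21->7, 25->8.5, 25->8.5, 27->10, 28->11.5, 28->11.5, 29->13.5, 29->13.5, 30->15
Step 2: Rank sum for X: R1 = 2.5 + 6 + 7 + 8.5 + 11.5 + 13.5 + 15 = 64.
Step 3: U_X = R1 - n1(n1+1)/2 = 64 - 7*8/2 = 64 - 28 = 36.
       U_Y = n1*n2 - U_X = 56 - 36 = 20.
Step 4: Ties are present, so use the tie-corrected normal approximation (with continuity correction) for the p-value.
Step 5: p-value = 0.383714; compare to alpha = 0.05. fail to reject H0.

U_X = 36, p = 0.383714, fail to reject H0 at alpha = 0.05.


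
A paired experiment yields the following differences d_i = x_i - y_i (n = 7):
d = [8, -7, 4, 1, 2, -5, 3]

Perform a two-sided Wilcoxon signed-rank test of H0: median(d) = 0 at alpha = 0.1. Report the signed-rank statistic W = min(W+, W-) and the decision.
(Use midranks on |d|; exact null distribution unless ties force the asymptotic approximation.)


Step 1: Drop any zero differences (none here) and take |d_i|.
|d| = [8, 7, 4, 1, 2, 5, 3]
Step 2: Midrank |d_i| (ties get averaged ranks).
ranks: |8|->7, |7|->6, |4|->4, |1|->1, |2|->2, |5|->5, |3|->3
Step 3: Attach original signs; sum ranks with positive sign and with negative sign.
W+ = 7 + 4 + 1 + 2 + 3 = 17
W- = 6 + 5 = 11
(Check: W+ + W- = 28 should equal n(n+1)/2 = 28.)
Step 4: Test statistic W = min(W+, W-) = 11.
Step 5: No ties, so the exact null distribution over the 2^7 = 128 sign assignments gives the two-sided p-value = 0.687500.
Step 6: alpha = 0.1. fail to reject H0.

W+ = 17, W- = 11, W = min = 11, p = 0.687500, fail to reject H0.


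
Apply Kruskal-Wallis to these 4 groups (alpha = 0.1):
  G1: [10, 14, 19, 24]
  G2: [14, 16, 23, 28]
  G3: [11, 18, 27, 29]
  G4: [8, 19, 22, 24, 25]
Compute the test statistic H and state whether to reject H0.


Step 1: Combine all N = 17 observations and assign midranks.
sorted (value, group, rank): (8,G4,1), (10,G1,2), (11,G3,3), (14,G1,4.5), (14,G2,4.5), (16,G2,6), (18,G3,7), (19,G1,8.5), (19,G4,8.5), (22,G4,10), (23,G2,11), (24,G1,12.5), (24,G4,12.5), (25,G4,14), (27,G3,15), (28,G2,16), (29,G3,17)
Step 2: Sum ranks within each group.
R_1 = 27.5 (n_1 = 4)
R_2 = 37.5 (n_2 = 4)
R_3 = 42 (n_3 = 4)
R_4 = 46 (n_4 = 5)
Step 3: H = 12/(N(N+1)) * sum(R_i^2/n_i) - 3(N+1)
     = 12/(17*18) * (27.5^2/4 + 37.5^2/4 + 42^2/4 + 46^2/5) - 3*18
     = 0.039216 * 1404.83 - 54
     = 1.091176.
Step 4: Ties present; correction factor C = 1 - 18/(17^3 - 17) = 0.996324. Corrected H = 1.091176 / 0.996324 = 1.095203.
Step 5: Under H0, H ~ chi^2(3); p-value = 0.778232.
Step 6: alpha = 0.1. fail to reject H0.

H = 1.0952, df = 3, p = 0.778232, fail to reject H0.


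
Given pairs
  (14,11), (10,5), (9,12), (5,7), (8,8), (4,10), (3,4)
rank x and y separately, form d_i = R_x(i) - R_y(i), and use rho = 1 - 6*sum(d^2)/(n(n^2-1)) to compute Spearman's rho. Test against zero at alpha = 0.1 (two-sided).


Step 1: Rank x and y separately (midranks; no ties here).
rank(x): 14->7, 10->6, 9->5, 5->3, 8->4, 4->2, 3->1
rank(y): 11->6, 5->2, 12->7, 7->3, 8->4, 10->5, 4->1
Step 2: d_i = R_x(i) - R_y(i); compute d_i^2.
  (7-6)^2=1, (6-2)^2=16, (5-7)^2=4, (3-3)^2=0, (4-4)^2=0, (2-5)^2=9, (1-1)^2=0
sum(d^2) = 30.
Step 3: rho = 1 - 6*30 / (7*(7^2 - 1)) = 1 - 180/336 = 0.464286.
Step 4: Under H0, t = rho * sqrt((n-2)/(1-rho^2)) = 1.1722 ~ t(5).
Step 5: Two-sided p-value from the t-distribution with 5 df = 0.293934.
Step 6: alpha = 0.1. fail to reject H0.

rho = 0.4643, p = 0.293934, fail to reject H0 at alpha = 0.1.


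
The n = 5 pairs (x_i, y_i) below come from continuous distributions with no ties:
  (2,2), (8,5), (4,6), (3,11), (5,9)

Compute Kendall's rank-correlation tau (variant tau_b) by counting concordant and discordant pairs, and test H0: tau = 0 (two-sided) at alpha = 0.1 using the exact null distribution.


Step 1: Enumerate the 10 unordered pairs (i,j) with i<j and classify each by sign(x_j-x_i) * sign(y_j-y_i).
  (1,2):dx=+6,dy=+3->C; (1,3):dx=+2,dy=+4->C; (1,4):dx=+1,dy=+9->C; (1,5):dx=+3,dy=+7->C
  (2,3):dx=-4,dy=+1->D; (2,4):dx=-5,dy=+6->D; (2,5):dx=-3,dy=+4->D; (3,4):dx=-1,dy=+5->D
  (3,5):dx=+1,dy=+3->C; (4,5):dx=+2,dy=-2->D
Step 2: C = 5, D = 5, total pairs = 10.
Step 3: tau = (C - D)/(n(n-1)/2) = (5 - 5)/10 = 0.000000.
Step 4: Exact two-sided p-value (enumerate n! = 120 permutations of y under H0): p = 1.000000.
Step 5: alpha = 0.1. fail to reject H0.

tau_b = 0.0000 (C=5, D=5), p = 1.000000, fail to reject H0.


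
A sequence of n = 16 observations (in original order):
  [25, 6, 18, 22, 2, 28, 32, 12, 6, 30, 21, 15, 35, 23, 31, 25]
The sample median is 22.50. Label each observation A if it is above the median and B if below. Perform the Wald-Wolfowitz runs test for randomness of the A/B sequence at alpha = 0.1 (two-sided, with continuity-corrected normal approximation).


Step 1: Compute median = 22.50; label A = above, B = below.
Labels in order: ABBBBAABBABBAAAA  (n_A = 8, n_B = 8)
Step 2: Count runs R = 7.
Step 3: Under H0 (random ordering), E[R] = 2*n_A*n_B/(n_A+n_B) + 1 = 2*8*8/16 + 1 = 9.0000.
        Var[R] = 2*n_A*n_B*(2*n_A*n_B - n_A - n_B) / ((n_A+n_B)^2 * (n_A+n_B-1)) = 14336/3840 = 3.7333.
        SD[R] = 1.9322.
Step 4: Continuity-corrected z = (R + 0.5 - E[R]) / SD[R] = (7 + 0.5 - 9.0000) / 1.9322 = -0.7763.
Step 5: Two-sided p-value via normal approximation = 2*(1 - Phi(|z|)) = 0.437558.
Step 6: alpha = 0.1. fail to reject H0.

R = 7, z = -0.7763, p = 0.437558, fail to reject H0.


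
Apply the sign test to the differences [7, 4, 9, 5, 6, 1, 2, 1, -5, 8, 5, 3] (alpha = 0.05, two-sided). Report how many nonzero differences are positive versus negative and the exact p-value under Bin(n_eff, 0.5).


Step 1: Discard zero differences. Original n = 12; n_eff = number of nonzero differences = 12.
Nonzero differences (with sign): +7, +4, +9, +5, +6, +1, +2, +1, -5, +8, +5, +3
Step 2: Count signs: positive = 11, negative = 1.
Step 3: Under H0: P(positive) = 0.5, so the number of positives S ~ Bin(12, 0.5).
Step 4: Two-sided exact p-value = sum of Bin(12,0.5) probabilities at or below the observed probability = 0.006348.
Step 5: alpha = 0.05. reject H0.

n_eff = 12, pos = 11, neg = 1, p = 0.006348, reject H0.


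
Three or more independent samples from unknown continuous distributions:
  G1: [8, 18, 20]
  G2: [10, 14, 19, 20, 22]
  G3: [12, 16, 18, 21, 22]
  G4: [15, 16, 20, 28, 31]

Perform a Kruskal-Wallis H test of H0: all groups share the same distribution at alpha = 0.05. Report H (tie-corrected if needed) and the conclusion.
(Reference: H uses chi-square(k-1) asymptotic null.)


Step 1: Combine all N = 18 observations and assign midranks.
sorted (value, group, rank): (8,G1,1), (10,G2,2), (12,G3,3), (14,G2,4), (15,G4,5), (16,G3,6.5), (16,G4,6.5), (18,G1,8.5), (18,G3,8.5), (19,G2,10), (20,G1,12), (20,G2,12), (20,G4,12), (21,G3,14), (22,G2,15.5), (22,G3,15.5), (28,G4,17), (31,G4,18)
Step 2: Sum ranks within each group.
R_1 = 21.5 (n_1 = 3)
R_2 = 43.5 (n_2 = 5)
R_3 = 47.5 (n_3 = 5)
R_4 = 58.5 (n_4 = 5)
Step 3: H = 12/(N(N+1)) * sum(R_i^2/n_i) - 3(N+1)
     = 12/(18*19) * (21.5^2/3 + 43.5^2/5 + 47.5^2/5 + 58.5^2/5) - 3*19
     = 0.035088 * 1668.23 - 57
     = 1.534503.
Step 4: Ties present; correction factor C = 1 - 42/(18^3 - 18) = 0.992776. Corrected H = 1.534503 / 0.992776 = 1.545669.
Step 5: Under H0, H ~ chi^2(3); p-value = 0.671771.
Step 6: alpha = 0.05. fail to reject H0.

H = 1.5457, df = 3, p = 0.671771, fail to reject H0.


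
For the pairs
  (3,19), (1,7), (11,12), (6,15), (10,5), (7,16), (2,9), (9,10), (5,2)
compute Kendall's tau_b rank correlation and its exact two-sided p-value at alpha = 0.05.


Step 1: Enumerate the 36 unordered pairs (i,j) with i<j and classify each by sign(x_j-x_i) * sign(y_j-y_i).
  (1,2):dx=-2,dy=-12->C; (1,3):dx=+8,dy=-7->D; (1,4):dx=+3,dy=-4->D; (1,5):dx=+7,dy=-14->D
  (1,6):dx=+4,dy=-3->D; (1,7):dx=-1,dy=-10->C; (1,8):dx=+6,dy=-9->D; (1,9):dx=+2,dy=-17->D
  (2,3):dx=+10,dy=+5->C; (2,4):dx=+5,dy=+8->C; (2,5):dx=+9,dy=-2->D; (2,6):dx=+6,dy=+9->C
  (2,7):dx=+1,dy=+2->C; (2,8):dx=+8,dy=+3->C; (2,9):dx=+4,dy=-5->D; (3,4):dx=-5,dy=+3->D
  (3,5):dx=-1,dy=-7->C; (3,6):dx=-4,dy=+4->D; (3,7):dx=-9,dy=-3->C; (3,8):dx=-2,dy=-2->C
  (3,9):dx=-6,dy=-10->C; (4,5):dx=+4,dy=-10->D; (4,6):dx=+1,dy=+1->C; (4,7):dx=-4,dy=-6->C
  (4,8):dx=+3,dy=-5->D; (4,9):dx=-1,dy=-13->C; (5,6):dx=-3,dy=+11->D; (5,7):dx=-8,dy=+4->D
  (5,8):dx=-1,dy=+5->D; (5,9):dx=-5,dy=-3->C; (6,7):dx=-5,dy=-7->C; (6,8):dx=+2,dy=-6->D
  (6,9):dx=-2,dy=-14->C; (7,8):dx=+7,dy=+1->C; (7,9):dx=+3,dy=-7->D; (8,9):dx=-4,dy=-8->C
Step 2: C = 19, D = 17, total pairs = 36.
Step 3: tau = (C - D)/(n(n-1)/2) = (19 - 17)/36 = 0.055556.
Step 4: Exact two-sided p-value (enumerate n! = 362880 permutations of y under H0): p = 0.919455.
Step 5: alpha = 0.05. fail to reject H0.

tau_b = 0.0556 (C=19, D=17), p = 0.919455, fail to reject H0.


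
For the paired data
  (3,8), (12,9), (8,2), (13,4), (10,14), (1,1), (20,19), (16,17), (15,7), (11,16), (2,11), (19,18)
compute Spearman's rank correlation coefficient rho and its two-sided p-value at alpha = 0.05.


Step 1: Rank x and y separately (midranks; no ties here).
rank(x): 3->3, 12->7, 8->4, 13->8, 10->5, 1->1, 20->12, 16->10, 15->9, 11->6, 2->2, 19->11
rank(y): 8->5, 9->6, 2->2, 4->3, 14->8, 1->1, 19->12, 17->10, 7->4, 16->9, 11->7, 18->11
Step 2: d_i = R_x(i) - R_y(i); compute d_i^2.
  (3-5)^2=4, (7-6)^2=1, (4-2)^2=4, (8-3)^2=25, (5-8)^2=9, (1-1)^2=0, (12-12)^2=0, (10-10)^2=0, (9-4)^2=25, (6-9)^2=9, (2-7)^2=25, (11-11)^2=0
sum(d^2) = 102.
Step 3: rho = 1 - 6*102 / (12*(12^2 - 1)) = 1 - 612/1716 = 0.643357.
Step 4: Under H0, t = rho * sqrt((n-2)/(1-rho^2)) = 2.6575 ~ t(10).
Step 5: Two-sided p-value from the t-distribution with 10 df = 0.024003.
Step 6: alpha = 0.05. reject H0.

rho = 0.6434, p = 0.024003, reject H0 at alpha = 0.05.


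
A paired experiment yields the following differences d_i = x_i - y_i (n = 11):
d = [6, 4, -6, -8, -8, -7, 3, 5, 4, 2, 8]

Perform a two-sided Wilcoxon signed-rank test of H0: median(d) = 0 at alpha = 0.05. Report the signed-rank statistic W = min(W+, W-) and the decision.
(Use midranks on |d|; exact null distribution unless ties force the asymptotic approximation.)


Step 1: Drop any zero differences (none here) and take |d_i|.
|d| = [6, 4, 6, 8, 8, 7, 3, 5, 4, 2, 8]
Step 2: Midrank |d_i| (ties get averaged ranks).
ranks: |6|->6.5, |4|->3.5, |6|->6.5, |8|->10, |8|->10, |7|->8, |3|->2, |5|->5, |4|->3.5, |2|->1, |8|->10
Step 3: Attach original signs; sum ranks with positive sign and with negative sign.
W+ = 6.5 + 3.5 + 2 + 5 + 3.5 + 1 + 10 = 31.5
W- = 6.5 + 10 + 10 + 8 = 34.5
(Check: W+ + W- = 66 should equal n(n+1)/2 = 66.)
Step 4: Test statistic W = min(W+, W-) = 31.5.
Step 5: Ties in |d|, so use the tie-corrected normal approximation.
        E[W] = n(n+1)/4 = 11*12/4 = 33.
        Tie groups: |d|=4 (t=2), |d|=6 (t=2), |d|=8 (t=3); sum(t^3 - t) = 36.
        Var[W] = n(n+1)(2n+1)/24 - sum(t^3-t)/48 = 3036/24 - 36/48 = 125.75.
        z = (W - E[W]) / sqrt(Var[W]) = (31.5 - 33) / 11.2138 = -0.1338.
        Two-sided p = 2*Phi(z) = 0.893590.
Step 6: alpha = 0.05. fail to reject H0.

W+ = 31.5, W- = 34.5, W = min = 31.5, p = 0.893590, fail to reject H0.


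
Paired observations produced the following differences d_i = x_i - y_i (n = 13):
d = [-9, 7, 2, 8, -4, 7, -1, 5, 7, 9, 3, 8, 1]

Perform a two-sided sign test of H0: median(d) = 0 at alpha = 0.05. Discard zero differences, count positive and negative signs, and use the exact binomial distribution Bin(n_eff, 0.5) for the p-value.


Step 1: Discard zero differences. Original n = 13; n_eff = number of nonzero differences = 13.
Nonzero differences (with sign): -9, +7, +2, +8, -4, +7, -1, +5, +7, +9, +3, +8, +1
Step 2: Count signs: positive = 10, negative = 3.
Step 3: Under H0: P(positive) = 0.5, so the number of positives S ~ Bin(13, 0.5).
Step 4: Two-sided exact p-value = sum of Bin(13,0.5) probabilities at or below the observed probability = 0.092285.
Step 5: alpha = 0.05. fail to reject H0.

n_eff = 13, pos = 10, neg = 3, p = 0.092285, fail to reject H0.


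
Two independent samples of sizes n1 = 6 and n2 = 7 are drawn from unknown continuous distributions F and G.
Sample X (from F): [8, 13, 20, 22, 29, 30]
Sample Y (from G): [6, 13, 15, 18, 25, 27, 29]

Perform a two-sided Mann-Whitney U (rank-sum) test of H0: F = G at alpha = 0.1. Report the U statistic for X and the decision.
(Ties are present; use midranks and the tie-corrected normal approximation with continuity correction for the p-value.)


Step 1: Combine and sort all 13 observations; assign midranks.
sorted (value, group): (6,Y), (8,X), (13,X), (13,Y), (15,Y), (18,Y), (20,X), (22,X), (25,Y), (27,Y), (29,X), (29,Y), (30,X)
ranks: 6->1, 8->2, 13->3.5, 13->3.5, 15->5, 18->6, 20->7, 22->8, 25->9, 27->10, 29->11.5, 29->11.5, 30->13
Step 2: Rank sum for X: R1 = 2 + 3.5 + 7 + 8 + 11.5 + 13 = 45.
Step 3: U_X = R1 - n1(n1+1)/2 = 45 - 6*7/2 = 45 - 21 = 24.
       U_Y = n1*n2 - U_X = 42 - 24 = 18.
Step 4: Ties are present, so use the tie-corrected normal approximation (with continuity correction) for the p-value.
Step 5: p-value = 0.720247; compare to alpha = 0.1. fail to reject H0.

U_X = 24, p = 0.720247, fail to reject H0 at alpha = 0.1.


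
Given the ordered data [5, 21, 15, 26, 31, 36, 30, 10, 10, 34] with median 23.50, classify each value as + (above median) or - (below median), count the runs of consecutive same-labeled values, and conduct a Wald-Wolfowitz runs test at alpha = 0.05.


Step 1: Compute median = 23.50; label A = above, B = below.
Labels in order: BBBAAAABBA  (n_A = 5, n_B = 5)
Step 2: Count runs R = 4.
Step 3: Under H0 (random ordering), E[R] = 2*n_A*n_B/(n_A+n_B) + 1 = 2*5*5/10 + 1 = 6.0000.
        Var[R] = 2*n_A*n_B*(2*n_A*n_B - n_A - n_B) / ((n_A+n_B)^2 * (n_A+n_B-1)) = 2000/900 = 2.2222.
        SD[R] = 1.4907.
Step 4: Continuity-corrected z = (R + 0.5 - E[R]) / SD[R] = (4 + 0.5 - 6.0000) / 1.4907 = -1.0062.
Step 5: Two-sided p-value via normal approximation = 2*(1 - Phi(|z|)) = 0.314305.
Step 6: alpha = 0.05. fail to reject H0.

R = 4, z = -1.0062, p = 0.314305, fail to reject H0.


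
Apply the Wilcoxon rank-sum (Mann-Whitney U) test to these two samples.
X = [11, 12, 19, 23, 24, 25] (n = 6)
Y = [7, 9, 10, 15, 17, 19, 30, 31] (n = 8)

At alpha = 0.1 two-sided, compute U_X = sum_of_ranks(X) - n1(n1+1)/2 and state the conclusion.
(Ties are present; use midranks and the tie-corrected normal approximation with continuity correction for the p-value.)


Step 1: Combine and sort all 14 observations; assign midranks.
sorted (value, group): (7,Y), (9,Y), (10,Y), (11,X), (12,X), (15,Y), (17,Y), (19,X), (19,Y), (23,X), (24,X), (25,X), (30,Y), (31,Y)
ranks: 7->1, 9->2, 10->3, 11->4, 12->5, 15->6, 17->7, 19->8.5, 19->8.5, 23->10, 24->11, 25->12, 30->13, 31->14
Step 2: Rank sum for X: R1 = 4 + 5 + 8.5 + 10 + 11 + 12 = 50.5.
Step 3: U_X = R1 - n1(n1+1)/2 = 50.5 - 6*7/2 = 50.5 - 21 = 29.5.
       U_Y = n1*n2 - U_X = 48 - 29.5 = 18.5.
Step 4: Ties are present, so use the tie-corrected normal approximation (with continuity correction) for the p-value.
Step 5: p-value = 0.518145; compare to alpha = 0.1. fail to reject H0.

U_X = 29.5, p = 0.518145, fail to reject H0 at alpha = 0.1.


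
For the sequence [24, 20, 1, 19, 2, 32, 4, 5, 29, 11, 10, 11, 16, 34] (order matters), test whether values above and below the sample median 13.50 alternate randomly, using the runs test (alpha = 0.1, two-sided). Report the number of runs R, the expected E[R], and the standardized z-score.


Step 1: Compute median = 13.50; label A = above, B = below.
Labels in order: AABABABBABBBAA  (n_A = 7, n_B = 7)
Step 2: Count runs R = 9.
Step 3: Under H0 (random ordering), E[R] = 2*n_A*n_B/(n_A+n_B) + 1 = 2*7*7/14 + 1 = 8.0000.
        Var[R] = 2*n_A*n_B*(2*n_A*n_B - n_A - n_B) / ((n_A+n_B)^2 * (n_A+n_B-1)) = 8232/2548 = 3.2308.
        SD[R] = 1.7974.
Step 4: Continuity-corrected z = (R - 0.5 - E[R]) / SD[R] = (9 - 0.5 - 8.0000) / 1.7974 = 0.2782.
Step 5: Two-sided p-value via normal approximation = 2*(1 - Phi(|z|)) = 0.780879.
Step 6: alpha = 0.1. fail to reject H0.

R = 9, z = 0.2782, p = 0.780879, fail to reject H0.


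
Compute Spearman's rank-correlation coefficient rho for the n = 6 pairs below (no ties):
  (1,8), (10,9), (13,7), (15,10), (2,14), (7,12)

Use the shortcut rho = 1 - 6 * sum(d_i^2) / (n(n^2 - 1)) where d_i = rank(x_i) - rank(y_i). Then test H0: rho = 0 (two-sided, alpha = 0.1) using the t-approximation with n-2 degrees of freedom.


Step 1: Rank x and y separately (midranks; no ties here).
rank(x): 1->1, 10->4, 13->5, 15->6, 2->2, 7->3
rank(y): 8->2, 9->3, 7->1, 10->4, 14->6, 12->5
Step 2: d_i = R_x(i) - R_y(i); compute d_i^2.
  (1-2)^2=1, (4-3)^2=1, (5-1)^2=16, (6-4)^2=4, (2-6)^2=16, (3-5)^2=4
sum(d^2) = 42.
Step 3: rho = 1 - 6*42 / (6*(6^2 - 1)) = 1 - 252/210 = -0.200000.
Step 4: Under H0, t = rho * sqrt((n-2)/(1-rho^2)) = -0.4082 ~ t(4).
Step 5: Two-sided p-value from the t-distribution with 4 df = 0.704000.
Step 6: alpha = 0.1. fail to reject H0.

rho = -0.2000, p = 0.704000, fail to reject H0 at alpha = 0.1.


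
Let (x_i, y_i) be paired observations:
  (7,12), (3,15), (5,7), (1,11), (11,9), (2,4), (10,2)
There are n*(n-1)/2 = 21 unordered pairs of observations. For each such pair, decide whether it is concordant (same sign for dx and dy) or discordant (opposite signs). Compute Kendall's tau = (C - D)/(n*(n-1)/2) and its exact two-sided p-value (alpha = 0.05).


Step 1: Enumerate the 21 unordered pairs (i,j) with i<j and classify each by sign(x_j-x_i) * sign(y_j-y_i).
  (1,2):dx=-4,dy=+3->D; (1,3):dx=-2,dy=-5->C; (1,4):dx=-6,dy=-1->C; (1,5):dx=+4,dy=-3->D
  (1,6):dx=-5,dy=-8->C; (1,7):dx=+3,dy=-10->D; (2,3):dx=+2,dy=-8->D; (2,4):dx=-2,dy=-4->C
  (2,5):dx=+8,dy=-6->D; (2,6):dx=-1,dy=-11->C; (2,7):dx=+7,dy=-13->D; (3,4):dx=-4,dy=+4->D
  (3,5):dx=+6,dy=+2->C; (3,6):dx=-3,dy=-3->C; (3,7):dx=+5,dy=-5->D; (4,5):dx=+10,dy=-2->D
  (4,6):dx=+1,dy=-7->D; (4,7):dx=+9,dy=-9->D; (5,6):dx=-9,dy=-5->C; (5,7):dx=-1,dy=-7->C
  (6,7):dx=+8,dy=-2->D
Step 2: C = 9, D = 12, total pairs = 21.
Step 3: tau = (C - D)/(n(n-1)/2) = (9 - 12)/21 = -0.142857.
Step 4: Exact two-sided p-value (enumerate n! = 5040 permutations of y under H0): p = 0.772619.
Step 5: alpha = 0.05. fail to reject H0.

tau_b = -0.1429 (C=9, D=12), p = 0.772619, fail to reject H0.


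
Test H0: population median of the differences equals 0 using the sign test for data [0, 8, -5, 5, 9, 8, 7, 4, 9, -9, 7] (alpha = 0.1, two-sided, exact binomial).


Step 1: Discard zero differences. Original n = 11; n_eff = number of nonzero differences = 10.
Nonzero differences (with sign): +8, -5, +5, +9, +8, +7, +4, +9, -9, +7
Step 2: Count signs: positive = 8, negative = 2.
Step 3: Under H0: P(positive) = 0.5, so the number of positives S ~ Bin(10, 0.5).
Step 4: Two-sided exact p-value = sum of Bin(10,0.5) probabilities at or below the observed probability = 0.109375.
Step 5: alpha = 0.1. fail to reject H0.

n_eff = 10, pos = 8, neg = 2, p = 0.109375, fail to reject H0.
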